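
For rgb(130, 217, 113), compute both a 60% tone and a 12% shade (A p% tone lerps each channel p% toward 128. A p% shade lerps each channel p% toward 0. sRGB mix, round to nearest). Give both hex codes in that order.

60% tone:
  R: 130 + 0.6×(128−130) = 130 − 1.2 = 128.8 → 129
  G: 217 − 53.4 = 163.6 → 164
  B: 113 + 9 = 122 → 122
  → #81a47a
12% shade:
  R: 130 + 0.12×(0−130) = 130 − 15.6 = 114.4 → 114
  G: 217 − 26.04 = 190.96 → 191
  B: 113 + 0.12×(0−113) = 113 − 13.56 = 99.44 → 99
  → #72bf63

#81a47a, #72bf63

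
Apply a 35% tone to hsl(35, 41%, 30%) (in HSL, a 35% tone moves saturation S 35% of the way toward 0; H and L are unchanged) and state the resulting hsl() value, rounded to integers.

S moves 35% from 41 toward 0: 41 − 14.35 = 26.65 → 27.
H and L are unchanged.

hsl(35, 27%, 30%)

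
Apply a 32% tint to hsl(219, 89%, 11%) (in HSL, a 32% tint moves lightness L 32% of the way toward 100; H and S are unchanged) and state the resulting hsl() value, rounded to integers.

L moves 32% from 11 toward 100: 11 + 28.48 = 39.48 → 39.
H and S are unchanged.

hsl(219, 89%, 39%)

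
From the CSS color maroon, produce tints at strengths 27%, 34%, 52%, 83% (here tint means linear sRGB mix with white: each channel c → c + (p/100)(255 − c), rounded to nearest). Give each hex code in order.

#A24545, #AB5757, #C28585, #E9D4D4

CSS maroon is rgb(128, 0, 0).
27%: (128 + 34.29 = 162.29→162, 0 + 68.85 = 68.85→69, 0 + 68.85 = 68.85→69) → #A24545
34%: (128 + 43.18 = 171.18→171, 0 + 86.7 = 86.7→87, 0 + 86.7 = 86.7→87) → #AB5757
52%: (128 + 66.04 = 194.04→194, 0 + 132.6 = 132.6→133, 0 + 132.6 = 132.6→133) → #C28585
83%: (128 + 105.41 = 233.41→233, 0 + 211.65 = 211.65→212, 0 + 211.65 = 211.65→212) → #E9D4D4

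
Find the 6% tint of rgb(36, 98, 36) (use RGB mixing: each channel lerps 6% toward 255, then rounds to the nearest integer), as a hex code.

#316B31

A 6% tint moves each channel 6% toward 255:
  R: 36 + 0.06×(255−36) = 36 + 13.14 = 49.14 → 49
  G: 98 + 0.06×(255−98) = 98 + 9.42 = 107.42 → 107
  B: 36 + 0.06×(255−36) = 36 + 13.14 = 49.14 → 49
rgb(49, 107, 49) = #316B31.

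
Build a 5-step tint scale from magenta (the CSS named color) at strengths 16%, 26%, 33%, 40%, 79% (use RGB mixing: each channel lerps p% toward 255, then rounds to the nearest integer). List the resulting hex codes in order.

CSS magenta is rgb(255, 0, 255).
16%: (255→255, 0 + 40.8 = 40.8→41, 255→255) → #ff29ff
26%: (255→255, 0 + 66.3 = 66.3→66, 255→255) → #ff42ff
33%: (255→255, 0 + 84.15 = 84.15→84, 255→255) → #ff54ff
40%: (255→255, 0 + 102 = 102→102, 255→255) → #ff66ff
79%: (255→255, 0 + 201.45 = 201.45→201, 255→255) → #ffc9ff

#ff29ff, #ff42ff, #ff54ff, #ff66ff, #ffc9ff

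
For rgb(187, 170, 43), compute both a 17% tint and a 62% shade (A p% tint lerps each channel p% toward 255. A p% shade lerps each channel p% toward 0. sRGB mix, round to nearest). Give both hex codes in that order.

17% tint:
  R: 187 + 0.17×(255−187) = 187 + 11.56 = 198.56 → 199
  G: 170 + 14.45 = 184.45 → 184
  B: 43 + 0.17×(255−43) = 43 + 36.04 = 79.04 → 79
  → #c7b84f
62% shade:
  R: 187 − 115.94 = 71.06 → 71
  G: 170 + 0.62×(0−170) = 170 − 105.4 = 64.6 → 65
  B: 43 − 26.66 = 16.34 → 16
  → #474110

#c7b84f, #474110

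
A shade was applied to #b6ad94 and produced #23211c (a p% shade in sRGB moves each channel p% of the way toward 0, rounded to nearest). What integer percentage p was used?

#b6ad94 is rgb(182, 173, 148); #23211c is rgb(35, 33, 28).
On the R channel (widest range): 35 ≈ 182 + (p/100)(0 − 182), so p ≈ 100×(35 − 182)/(0 − 182) = -14700/-182 = 80.77.
p = 81 reproduces all three channels after rounding.

81%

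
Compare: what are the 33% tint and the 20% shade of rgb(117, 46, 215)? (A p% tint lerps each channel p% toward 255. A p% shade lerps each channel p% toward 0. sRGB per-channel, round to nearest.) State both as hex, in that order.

33% tint:
  R: 117 + 45.54 = 162.54 → 163
  G: 46 + 0.33×(255−46) = 46 + 68.97 = 114.97 → 115
  B: 215 + 0.33×(255−215) = 215 + 13.2 = 228.2 → 228
  → #a373e4
20% shade:
  R: 117 − 23.4 = 93.6 → 94
  G: 46 + 0.2×(0−46) = 46 − 9.2 = 36.8 → 37
  B: 215 + 0.2×(0−215) = 215 − 43 = 172 → 172
  → #5e25ac

#a373e4, #5e25ac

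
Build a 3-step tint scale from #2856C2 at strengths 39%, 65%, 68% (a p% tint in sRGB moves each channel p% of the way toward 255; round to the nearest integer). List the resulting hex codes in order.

#7C98DA, #B4C4EA, #BAC9EB

#2856C2 is rgb(40, 86, 194).
39%: (40 + 83.85 = 123.85→124, 86 + 65.91 = 151.91→152, 194 + 23.79 = 217.79→218) → #7C98DA
65%: (40 + 139.75 = 179.75→180, 86 + 109.85 = 195.85→196, 194 + 39.65 = 233.65→234) → #B4C4EA
68%: (40 + 146.2 = 186.2→186, 86 + 114.92 = 200.92→201, 194 + 41.48 = 235.48→235) → #BAC9EB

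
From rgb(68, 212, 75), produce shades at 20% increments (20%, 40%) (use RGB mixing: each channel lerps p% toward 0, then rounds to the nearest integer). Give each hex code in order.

#36AA3C, #297F2D

20%: (68 − 13.6 = 54.4→54, 212 − 42.4 = 169.6→170, 75 − 15 = 60→60) → #36AA3C
40%: (68 − 27.2 = 40.8→41, 212 − 84.8 = 127.2→127, 75 − 30 = 45→45) → #297F2D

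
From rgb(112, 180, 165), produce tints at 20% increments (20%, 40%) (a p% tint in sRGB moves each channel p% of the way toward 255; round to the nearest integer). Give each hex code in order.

20%: (112 + 28.6 = 140.6→141, 180 + 15 = 195→195, 165 + 18 = 183→183) → #8DC3B7
40%: (112 + 57.2 = 169.2→169, 180 + 30 = 210→210, 165 + 36 = 201→201) → #A9D2C9

#8DC3B7, #A9D2C9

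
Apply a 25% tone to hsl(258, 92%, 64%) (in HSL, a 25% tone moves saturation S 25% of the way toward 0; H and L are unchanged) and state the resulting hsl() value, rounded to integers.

S moves 25% from 92 toward 0: 92 − 23 = 69 → 69.
H and L are unchanged.

hsl(258, 69%, 64%)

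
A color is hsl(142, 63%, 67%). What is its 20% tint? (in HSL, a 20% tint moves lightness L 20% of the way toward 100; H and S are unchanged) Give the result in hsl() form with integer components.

hsl(142, 63%, 74%)

L moves 20% from 67 toward 100: 67 + 6.6 = 73.6 → 74.
H and S are unchanged.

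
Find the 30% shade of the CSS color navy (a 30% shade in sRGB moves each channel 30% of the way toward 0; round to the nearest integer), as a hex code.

#00005A

CSS navy is rgb(0, 0, 128).
A 30% shade moves each channel 30% toward 0:
  R: 0 + 0.3×(0−0) = 0 + 0 = 0 → 0
  G: 0 + 0.3×(0−0) = 0 + 0 = 0 → 0
  B: 128 − 38.4 = 89.6 → 90
rgb(0, 0, 90) = #00005A.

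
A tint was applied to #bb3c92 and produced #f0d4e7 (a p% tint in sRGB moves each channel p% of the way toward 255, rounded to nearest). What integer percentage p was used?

78%

#bb3c92 is rgb(187, 60, 146); #f0d4e7 is rgb(240, 212, 231).
On the G channel (widest range): 212 ≈ 60 + (p/100)(255 − 60), so p ≈ 100×(212 − 60)/(255 − 60) = 15200/195 = 77.95.
p = 78 reproduces all three channels after rounding.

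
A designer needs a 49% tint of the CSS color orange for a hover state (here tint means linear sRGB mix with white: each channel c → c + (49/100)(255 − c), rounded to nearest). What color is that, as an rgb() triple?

CSS orange is rgb(255, 165, 0).
A 49% tint moves each channel 49% toward 255:
  R: 255 + 0 = 255 → 255
  G: 165 + 0.49×(255−165) = 165 + 44.1 = 209.1 → 209
  B: 0 + 124.95 = 124.95 → 125

rgb(255, 209, 125)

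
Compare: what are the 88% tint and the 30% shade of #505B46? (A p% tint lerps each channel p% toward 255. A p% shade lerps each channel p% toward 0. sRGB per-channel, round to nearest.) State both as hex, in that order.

#505B46 is rgb(80, 91, 70).
88% tint:
  R: 80 + 0.88×(255−80) = 80 + 154 = 234 → 234
  G: 91 + 0.88×(255−91) = 91 + 144.32 = 235.32 → 235
  B: 70 + 0.88×(255−70) = 70 + 162.8 = 232.8 → 233
  → #EAEBE9
30% shade:
  R: 80 + 0.3×(0−80) = 80 − 24 = 56 → 56
  G: 91 + 0.3×(0−91) = 91 − 27.3 = 63.7 → 64
  B: 70 − 21 = 49 → 49
  → #384031

#EAEBE9, #384031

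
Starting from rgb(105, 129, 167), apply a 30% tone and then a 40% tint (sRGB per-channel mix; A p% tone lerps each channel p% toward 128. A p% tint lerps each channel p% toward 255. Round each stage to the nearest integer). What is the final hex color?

#A9B3C3

A 30% tone moves each channel 30% toward 128:
  R: 105 + 0.3×(128−105) = 105 + 6.9 = 111.9 → 112
  G: 129 + 0.3×(128−129) = 129 − 0.3 = 128.7 → 129
  B: 167 + 0.3×(128−167) = 167 − 11.7 = 155.3 → 155
After the tone: rgb(112, 129, 155) = #70819B.
Per channel, c → c + 0.4(255 − c):
  R: 112 + 57.2 = 169.2 → 169
  G: 129 + 50.4 = 179.4 → 179
  B: 155 + 40 = 195 → 195
rgb(169, 179, 195) = #A9B3C3.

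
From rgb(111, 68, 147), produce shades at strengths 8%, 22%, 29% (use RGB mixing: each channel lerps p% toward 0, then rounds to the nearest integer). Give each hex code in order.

8%: (111 − 8.88 = 102.12→102, 68 − 5.44 = 62.56→63, 147 − 11.76 = 135.24→135) → #663f87
22%: (111 − 24.42 = 86.58→87, 68 − 14.96 = 53.04→53, 147 − 32.34 = 114.66→115) → #573573
29%: (111 − 32.19 = 78.81→79, 68 − 19.72 = 48.28→48, 147 − 42.63 = 104.37→104) → #4f3068

#663f87, #573573, #4f3068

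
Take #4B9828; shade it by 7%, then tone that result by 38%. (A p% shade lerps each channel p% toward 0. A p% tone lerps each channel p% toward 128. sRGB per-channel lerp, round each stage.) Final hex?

#5C8848

#4B9828 is rgb(75, 152, 40).
Lerp each channel 7% toward 0:
  R: 75 − 5.25 = 69.75 → 70
  G: 152 − 10.64 = 141.36 → 141
  B: 40 + 0.07×(0−40) = 40 − 2.8 = 37.2 → 37
After the shade: rgb(70, 141, 37) = #468D25.
A 38% tone moves each channel 38% toward 128:
  R: 70 + 22.04 = 92.04 → 92
  G: 141 − 4.94 = 136.06 → 136
  B: 37 + 0.38×(128−37) = 37 + 34.58 = 71.58 → 72
rgb(92, 136, 72) = #5C8848.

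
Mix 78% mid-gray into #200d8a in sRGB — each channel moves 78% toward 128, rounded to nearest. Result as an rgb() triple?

#200d8a is rgb(32, 13, 138).
Lerp each channel 78% toward 128:
  R: 32 + 0.78×(128−32) = 32 + 74.88 = 106.88 → 107
  G: 13 + 0.78×(128−13) = 13 + 89.7 = 102.7 → 103
  B: 138 − 7.8 = 130.2 → 130

rgb(107, 103, 130)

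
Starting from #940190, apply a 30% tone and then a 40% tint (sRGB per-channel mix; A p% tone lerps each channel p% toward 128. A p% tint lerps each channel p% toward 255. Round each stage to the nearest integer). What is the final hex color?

#940190 is rgb(148, 1, 144).
A 30% tone moves each channel 30% toward 128:
  R: 148 + 0.3×(128−148) = 148 − 6 = 142 → 142
  G: 1 + 0.3×(128−1) = 1 + 38.1 = 39.1 → 39
  B: 144 + 0.3×(128−144) = 144 − 4.8 = 139.2 → 139
After the tone: rgb(142, 39, 139) = #8E278B.
Per channel, c → c + 0.4(255 − c):
  R: 142 + 0.4×(255−142) = 142 + 45.2 = 187.2 → 187
  G: 39 + 0.4×(255−39) = 39 + 86.4 = 125.4 → 125
  B: 139 + 0.4×(255−139) = 139 + 46.4 = 185.4 → 185
rgb(187, 125, 185) = #BB7DB9.

#BB7DB9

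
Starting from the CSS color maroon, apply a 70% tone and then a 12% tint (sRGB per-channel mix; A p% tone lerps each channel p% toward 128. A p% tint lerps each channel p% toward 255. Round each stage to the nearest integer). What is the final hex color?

#8f6e6e

CSS maroon is rgb(128, 0, 0).
A 70% tone moves each channel 70% toward 128:
  R: 128 + 0 = 128 → 128
  G: 0 + 0.7×(128−0) = 0 + 89.6 = 89.6 → 90
  B: 0 + 0.7×(128−0) = 0 + 89.6 = 89.6 → 90
After the tone: rgb(128, 90, 90) = #805a5a.
Lerp each channel 12% toward 255:
  R: 128 + 15.24 = 143.24 → 143
  G: 90 + 19.8 = 109.8 → 110
  B: 90 + 19.8 = 109.8 → 110
rgb(143, 110, 110) = #8f6e6e.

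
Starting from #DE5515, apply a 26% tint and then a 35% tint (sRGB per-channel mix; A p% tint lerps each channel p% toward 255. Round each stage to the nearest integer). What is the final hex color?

#DE5515 is rgb(222, 85, 21).
A 26% tint moves each channel 26% toward 255:
  R: 222 + 0.26×(255−222) = 222 + 8.58 = 230.58 → 231
  G: 85 + 44.2 = 129.2 → 129
  B: 21 + 60.84 = 81.84 → 82
After the tint: rgb(231, 129, 82) = #E78152.
Lerp each channel 35% toward 255:
  R: 231 + 0.35×(255−231) = 231 + 8.4 = 239.4 → 239
  G: 129 + 0.35×(255−129) = 129 + 44.1 = 173.1 → 173
  B: 82 + 60.55 = 142.55 → 143
rgb(239, 173, 143) = #EFAD8F.

#EFAD8F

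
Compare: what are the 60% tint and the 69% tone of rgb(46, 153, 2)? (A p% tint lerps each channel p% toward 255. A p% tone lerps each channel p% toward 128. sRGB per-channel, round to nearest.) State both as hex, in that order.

#ABD69A, #678859

60% tint:
  R: 46 + 0.6×(255−46) = 46 + 125.4 = 171.4 → 171
  G: 153 + 0.6×(255−153) = 153 + 61.2 = 214.2 → 214
  B: 2 + 151.8 = 153.8 → 154
  → #ABD69A
69% tone:
  R: 46 + 56.58 = 102.58 → 103
  G: 153 − 17.25 = 135.75 → 136
  B: 2 + 0.69×(128−2) = 2 + 86.94 = 88.94 → 89
  → #678859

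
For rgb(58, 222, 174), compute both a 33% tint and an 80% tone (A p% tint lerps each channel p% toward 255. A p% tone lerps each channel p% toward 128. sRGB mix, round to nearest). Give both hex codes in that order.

#7BE9C9, #729389

33% tint:
  R: 58 + 0.33×(255−58) = 58 + 65.01 = 123.01 → 123
  G: 222 + 0.33×(255−222) = 222 + 10.89 = 232.89 → 233
  B: 174 + 0.33×(255−174) = 174 + 26.73 = 200.73 → 201
  → #7BE9C9
80% tone:
  R: 58 + 56 = 114 → 114
  G: 222 − 75.2 = 146.8 → 147
  B: 174 − 36.8 = 137.2 → 137
  → #729389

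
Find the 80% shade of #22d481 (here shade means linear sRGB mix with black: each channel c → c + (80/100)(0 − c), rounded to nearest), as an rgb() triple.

#22d481 is rgb(34, 212, 129).
An 80% shade moves each channel 80% toward 0:
  R: 34 + 0.8×(0−34) = 34 − 27.2 = 6.8 → 7
  G: 212 + 0.8×(0−212) = 212 − 169.6 = 42.4 → 42
  B: 129 + 0.8×(0−129) = 129 − 103.2 = 25.8 → 26

rgb(7, 42, 26)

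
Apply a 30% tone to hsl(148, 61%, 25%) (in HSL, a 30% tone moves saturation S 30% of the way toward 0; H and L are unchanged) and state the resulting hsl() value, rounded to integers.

S moves 30% from 61 toward 0: 61 − 18.3 = 42.7 → 43.
H and L are unchanged.

hsl(148, 43%, 25%)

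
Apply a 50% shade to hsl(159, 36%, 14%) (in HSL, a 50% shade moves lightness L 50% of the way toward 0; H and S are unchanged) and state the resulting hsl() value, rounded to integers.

L moves 50% from 14 toward 0: 14 − 7 = 7 → 7.
H and S are unchanged.

hsl(159, 36%, 7%)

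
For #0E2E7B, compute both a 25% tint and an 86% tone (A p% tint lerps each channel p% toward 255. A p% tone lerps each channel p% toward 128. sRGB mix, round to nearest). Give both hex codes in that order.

#4A629C, #70757F

#0E2E7B is rgb(14, 46, 123).
25% tint:
  R: 14 + 0.25×(255−14) = 14 + 60.25 = 74.25 → 74
  G: 46 + 0.25×(255−46) = 46 + 52.25 = 98.25 → 98
  B: 123 + 33 = 156 → 156
  → #4A629C
86% tone:
  R: 14 + 98.04 = 112.04 → 112
  G: 46 + 70.52 = 116.52 → 117
  B: 123 + 0.86×(128−123) = 123 + 4.3 = 127.3 → 127
  → #70757F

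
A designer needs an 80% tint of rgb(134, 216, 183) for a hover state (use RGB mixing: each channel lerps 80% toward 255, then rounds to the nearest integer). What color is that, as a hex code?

Lerp each channel 80% toward 255:
  R: 134 + 0.8×(255−134) = 134 + 96.8 = 230.8 → 231
  G: 216 + 0.8×(255−216) = 216 + 31.2 = 247.2 → 247
  B: 183 + 0.8×(255−183) = 183 + 57.6 = 240.6 → 241
rgb(231, 247, 241) = #e7f7f1.

#e7f7f1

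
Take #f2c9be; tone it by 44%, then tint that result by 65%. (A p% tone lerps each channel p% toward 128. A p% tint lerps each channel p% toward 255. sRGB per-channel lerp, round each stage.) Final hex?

#f2c9be is rgb(242, 201, 190).
Lerp each channel 44% toward 128:
  R: 242 − 50.16 = 191.84 → 192
  G: 201 − 32.12 = 168.88 → 169
  B: 190 + 0.44×(128−190) = 190 − 27.28 = 162.72 → 163
After the tone: rgb(192, 169, 163) = #c0a9a3.
A 65% tint moves each channel 65% toward 255:
  R: 192 + 0.65×(255−192) = 192 + 40.95 = 232.95 → 233
  G: 169 + 55.9 = 224.9 → 225
  B: 163 + 59.8 = 222.8 → 223
rgb(233, 225, 223) = #e9e1df.

#e9e1df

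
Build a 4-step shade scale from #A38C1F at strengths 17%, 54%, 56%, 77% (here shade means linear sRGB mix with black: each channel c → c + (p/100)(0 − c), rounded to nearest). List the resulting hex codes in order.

#87741A, #4B400E, #483E0E, #252007

#A38C1F is rgb(163, 140, 31).
17%: (163 − 27.71 = 135.29→135, 140 − 23.8 = 116.2→116, 31 − 5.27 = 25.73→26) → #87741A
54%: (163 − 88.02 = 74.98→75, 140 − 75.6 = 64.4→64, 31 − 16.74 = 14.26→14) → #4B400E
56%: (163 − 91.28 = 71.72→72, 140 − 78.4 = 61.6→62, 31 − 17.36 = 13.64→14) → #483E0E
77%: (163 − 125.51 = 37.49→37, 140 − 107.8 = 32.2→32, 31 − 23.87 = 7.13→7) → #252007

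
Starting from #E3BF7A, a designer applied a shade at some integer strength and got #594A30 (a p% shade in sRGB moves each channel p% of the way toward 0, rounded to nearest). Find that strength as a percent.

#E3BF7A is rgb(227, 191, 122); #594A30 is rgb(89, 74, 48).
On the R channel (widest range): 89 ≈ 227 + (p/100)(0 − 227), so p ≈ 100×(89 − 227)/(0 − 227) = -13800/-227 = 60.79.
p = 61 reproduces all three channels after rounding.

61%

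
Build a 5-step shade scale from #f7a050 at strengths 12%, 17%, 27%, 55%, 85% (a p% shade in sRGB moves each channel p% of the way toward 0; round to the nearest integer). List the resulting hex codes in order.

#f7a050 is rgb(247, 160, 80).
12%: (247 − 29.64 = 217.36→217, 160 − 19.2 = 140.8→141, 80 − 9.6 = 70.4→70) → #d98d46
17%: (247 − 41.99 = 205.01→205, 160 − 27.2 = 132.8→133, 80 − 13.6 = 66.4→66) → #cd8542
27%: (247 − 66.69 = 180.31→180, 160 − 43.2 = 116.8→117, 80 − 21.6 = 58.4→58) → #b4753a
55%: (247 − 135.85 = 111.15→111, 160 − 88 = 72→72, 80 − 44 = 36→36) → #6f4824
85%: (247 − 209.95 = 37.05→37, 160 − 136 = 24→24, 80 − 68 = 12→12) → #25180c

#d98d46, #cd8542, #b4753a, #6f4824, #25180c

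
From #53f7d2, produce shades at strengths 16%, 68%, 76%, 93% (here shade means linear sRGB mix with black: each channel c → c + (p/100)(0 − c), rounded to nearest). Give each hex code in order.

#53f7d2 is rgb(83, 247, 210).
16%: (83 − 13.28 = 69.72→70, 247 − 39.52 = 207.48→207, 210 − 33.6 = 176.4→176) → #46cfb0
68%: (83 − 56.44 = 26.56→27, 247 − 167.96 = 79.04→79, 210 − 142.8 = 67.2→67) → #1b4f43
76%: (83 − 63.08 = 19.92→20, 247 − 187.72 = 59.28→59, 210 − 159.6 = 50.4→50) → #143b32
93%: (83 − 77.19 = 5.81→6, 247 − 229.71 = 17.29→17, 210 − 195.3 = 14.7→15) → #06110f

#46cfb0, #1b4f43, #143b32, #06110f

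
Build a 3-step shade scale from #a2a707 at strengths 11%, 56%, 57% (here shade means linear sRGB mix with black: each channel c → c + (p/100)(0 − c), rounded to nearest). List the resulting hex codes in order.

#909506, #474903, #464803

#a2a707 is rgb(162, 167, 7).
11%: (162 − 17.82 = 144.18→144, 167 − 18.37 = 148.63→149, 7 − 0.77 = 6.23→6) → #909506
56%: (162 − 90.72 = 71.28→71, 167 − 93.52 = 73.48→73, 7 − 3.92 = 3.08→3) → #474903
57%: (162 − 92.34 = 69.66→70, 167 − 95.19 = 71.81→72, 7 − 3.99 = 3.01→3) → #464803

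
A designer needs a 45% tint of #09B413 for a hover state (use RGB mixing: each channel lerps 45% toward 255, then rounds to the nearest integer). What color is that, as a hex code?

#09B413 is rgb(9, 180, 19).
A 45% tint moves each channel 45% toward 255:
  R: 9 + 0.45×(255−9) = 9 + 110.7 = 119.7 → 120
  G: 180 + 0.45×(255−180) = 180 + 33.75 = 213.75 → 214
  B: 19 + 0.45×(255−19) = 19 + 106.2 = 125.2 → 125
rgb(120, 214, 125) = #78D67D.

#78D67D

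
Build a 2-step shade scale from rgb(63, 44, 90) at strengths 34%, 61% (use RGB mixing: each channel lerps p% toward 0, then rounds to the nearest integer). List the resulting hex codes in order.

#2a1d3b, #191123

34%: (63 − 21.42 = 41.58→42, 44 − 14.96 = 29.04→29, 90 − 30.6 = 59.4→59) → #2a1d3b
61%: (63 − 38.43 = 24.57→25, 44 − 26.84 = 17.16→17, 90 − 54.9 = 35.1→35) → #191123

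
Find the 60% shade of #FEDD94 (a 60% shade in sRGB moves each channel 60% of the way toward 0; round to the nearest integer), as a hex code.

#66583B

#FEDD94 is rgb(254, 221, 148).
A 60% shade moves each channel 60% toward 0:
  R: 254 + 0.6×(0−254) = 254 − 152.4 = 101.6 → 102
  G: 221 + 0.6×(0−221) = 221 − 132.6 = 88.4 → 88
  B: 148 + 0.6×(0−148) = 148 − 88.8 = 59.2 → 59
rgb(102, 88, 59) = #66583B.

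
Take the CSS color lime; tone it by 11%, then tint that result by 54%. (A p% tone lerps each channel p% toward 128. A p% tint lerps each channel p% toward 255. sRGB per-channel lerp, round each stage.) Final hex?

#90F990

CSS lime is rgb(0, 255, 0).
Lerp each channel 11% toward 128:
  R: 0 + 0.11×(128−0) = 0 + 14.08 = 14.08 → 14
  G: 255 − 13.97 = 241.03 → 241
  B: 0 + 14.08 = 14.08 → 14
After the tone: rgb(14, 241, 14) = #0EF10E.
A 54% tint moves each channel 54% toward 255:
  R: 14 + 0.54×(255−14) = 14 + 130.14 = 144.14 → 144
  G: 241 + 0.54×(255−241) = 241 + 7.56 = 248.56 → 249
  B: 14 + 0.54×(255−14) = 14 + 130.14 = 144.14 → 144
rgb(144, 249, 144) = #90F990.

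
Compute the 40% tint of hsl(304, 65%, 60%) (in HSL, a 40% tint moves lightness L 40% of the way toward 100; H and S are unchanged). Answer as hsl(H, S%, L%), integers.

L moves 40% from 60 toward 100: 60 + 16 = 76 → 76.
H and S are unchanged.

hsl(304, 65%, 76%)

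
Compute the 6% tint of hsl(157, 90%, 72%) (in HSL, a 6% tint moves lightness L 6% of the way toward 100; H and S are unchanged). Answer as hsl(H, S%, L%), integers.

hsl(157, 90%, 74%)

L moves 6% from 72 toward 100: 72 + 1.68 = 73.68 → 74.
H and S are unchanged.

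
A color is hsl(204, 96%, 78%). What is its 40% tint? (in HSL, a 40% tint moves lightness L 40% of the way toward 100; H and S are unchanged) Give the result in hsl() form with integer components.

hsl(204, 96%, 87%)

L moves 40% from 78 toward 100: 78 + 8.8 = 86.8 → 87.
H and S are unchanged.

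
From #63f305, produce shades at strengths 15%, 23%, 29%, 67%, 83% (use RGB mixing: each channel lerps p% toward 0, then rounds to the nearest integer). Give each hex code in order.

#54cf04, #4cbb04, #46ad04, #215002, #112901

#63f305 is rgb(99, 243, 5).
15%: (99 − 14.85 = 84.15→84, 243 − 36.45 = 206.55→207, 5 − 0.75 = 4.25→4) → #54cf04
23%: (99 − 22.77 = 76.23→76, 243 − 55.89 = 187.11→187, 5 − 1.15 = 3.85→4) → #4cbb04
29%: (99 − 28.71 = 70.29→70, 243 − 70.47 = 172.53→173, 5 − 1.45 = 3.55→4) → #46ad04
67%: (99 − 66.33 = 32.67→33, 243 − 162.81 = 80.19→80, 5 − 3.35 = 1.65→2) → #215002
83%: (99 − 82.17 = 16.83→17, 243 − 201.69 = 41.31→41, 5 − 4.15 = 0.85→1) → #112901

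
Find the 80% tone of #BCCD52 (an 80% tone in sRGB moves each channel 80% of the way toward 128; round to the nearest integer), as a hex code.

#8C8F77

#BCCD52 is rgb(188, 205, 82).
An 80% tone moves each channel 80% toward 128:
  R: 188 − 48 = 140 → 140
  G: 205 − 61.6 = 143.4 → 143
  B: 82 + 0.8×(128−82) = 82 + 36.8 = 118.8 → 119
rgb(140, 143, 119) = #8C8F77.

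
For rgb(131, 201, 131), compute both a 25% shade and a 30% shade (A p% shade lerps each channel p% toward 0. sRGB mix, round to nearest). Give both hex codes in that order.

25% shade:
  R: 131 + 0.25×(0−131) = 131 − 32.75 = 98.25 → 98
  G: 201 + 0.25×(0−201) = 201 − 50.25 = 150.75 → 151
  B: 131 + 0.25×(0−131) = 131 − 32.75 = 98.25 → 98
  → #629762
30% shade:
  R: 131 + 0.3×(0−131) = 131 − 39.3 = 91.7 → 92
  G: 201 − 60.3 = 140.7 → 141
  B: 131 − 39.3 = 91.7 → 92
  → #5C8D5C

#629762, #5C8D5C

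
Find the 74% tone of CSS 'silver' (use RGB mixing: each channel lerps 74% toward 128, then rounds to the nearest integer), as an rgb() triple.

CSS silver is rgb(192, 192, 192).
Per channel, c → c + 0.74(128 − c):
  R: 192 + 0.74×(128−192) = 192 − 47.36 = 144.64 → 145
  G: 192 + 0.74×(128−192) = 192 − 47.36 = 144.64 → 145
  B: 192 + 0.74×(128−192) = 192 − 47.36 = 144.64 → 145

rgb(145, 145, 145)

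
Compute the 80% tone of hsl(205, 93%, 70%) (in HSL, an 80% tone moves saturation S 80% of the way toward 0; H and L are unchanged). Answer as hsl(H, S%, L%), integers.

S moves 80% from 93 toward 0: 93 − 74.4 = 18.6 → 19.
H and L are unchanged.

hsl(205, 19%, 70%)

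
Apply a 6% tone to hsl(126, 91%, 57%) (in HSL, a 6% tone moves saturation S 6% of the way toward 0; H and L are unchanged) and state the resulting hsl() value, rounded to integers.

hsl(126, 86%, 57%)

S moves 6% from 91 toward 0: 91 − 5.46 = 85.54 → 86.
H and L are unchanged.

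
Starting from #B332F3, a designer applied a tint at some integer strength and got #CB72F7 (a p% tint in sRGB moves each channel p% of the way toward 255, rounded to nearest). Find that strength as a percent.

31%

#B332F3 is rgb(179, 50, 243); #CB72F7 is rgb(203, 114, 247).
On the G channel (widest range): 114 ≈ 50 + (p/100)(255 − 50), so p ≈ 100×(114 − 50)/(255 − 50) = 6400/205 = 31.22.
p = 31 reproduces all three channels after rounding.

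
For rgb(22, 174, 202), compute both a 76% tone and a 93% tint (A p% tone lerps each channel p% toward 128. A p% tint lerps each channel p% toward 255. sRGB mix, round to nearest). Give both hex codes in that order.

76% tone:
  R: 22 + 0.76×(128−22) = 22 + 80.56 = 102.56 → 103
  G: 174 + 0.76×(128−174) = 174 − 34.96 = 139.04 → 139
  B: 202 + 0.76×(128−202) = 202 − 56.24 = 145.76 → 146
  → #678B92
93% tint:
  R: 22 + 0.93×(255−22) = 22 + 216.69 = 238.69 → 239
  G: 174 + 75.33 = 249.33 → 249
  B: 202 + 0.93×(255−202) = 202 + 49.29 = 251.29 → 251
  → #EFF9FB

#678B92, #EFF9FB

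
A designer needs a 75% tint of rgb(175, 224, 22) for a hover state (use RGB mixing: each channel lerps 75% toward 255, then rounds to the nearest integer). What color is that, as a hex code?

#ebf7c5

Per channel, c → c + 0.75(255 − c):
  R: 175 + 0.75×(255−175) = 175 + 60 = 235 → 235
  G: 224 + 23.25 = 247.25 → 247
  B: 22 + 174.75 = 196.75 → 197
rgb(235, 247, 197) = #ebf7c5.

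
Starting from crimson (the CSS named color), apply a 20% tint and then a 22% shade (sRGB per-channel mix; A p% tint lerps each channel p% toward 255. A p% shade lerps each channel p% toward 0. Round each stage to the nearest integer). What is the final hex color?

#B1344D

CSS crimson is rgb(220, 20, 60).
Lerp each channel 20% toward 255:
  R: 220 + 7 = 227 → 227
  G: 20 + 47 = 67 → 67
  B: 60 + 39 = 99 → 99
After the tint: rgb(227, 67, 99) = #E34363.
Lerp each channel 22% toward 0:
  R: 227 + 0.22×(0−227) = 227 − 49.94 = 177.06 → 177
  G: 67 + 0.22×(0−67) = 67 − 14.74 = 52.26 → 52
  B: 99 − 21.78 = 77.22 → 77
rgb(177, 52, 77) = #B1344D.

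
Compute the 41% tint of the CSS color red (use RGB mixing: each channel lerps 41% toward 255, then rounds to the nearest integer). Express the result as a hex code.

#ff6969

CSS red is rgb(255, 0, 0).
Per channel, c → c + 0.41(255 − c):
  R: 255 + 0 = 255 → 255
  G: 0 + 0.41×(255−0) = 0 + 104.55 = 104.55 → 105
  B: 0 + 0.41×(255−0) = 0 + 104.55 = 104.55 → 105
rgb(255, 105, 105) = #ff6969.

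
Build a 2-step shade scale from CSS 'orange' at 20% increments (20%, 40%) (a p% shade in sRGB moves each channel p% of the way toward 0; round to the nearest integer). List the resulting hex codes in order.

#CC8400, #996300

CSS orange is rgb(255, 165, 0).
20%: (255 − 51 = 204→204, 165 − 33 = 132→132, 0→0) → #CC8400
40%: (255 − 102 = 153→153, 165 − 66 = 99→99, 0→0) → #996300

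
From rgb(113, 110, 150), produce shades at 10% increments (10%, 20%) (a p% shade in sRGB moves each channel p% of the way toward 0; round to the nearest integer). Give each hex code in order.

#666387, #5A5878

10%: (113 − 11.3 = 101.7→102, 110 − 11 = 99→99, 150 − 15 = 135→135) → #666387
20%: (113 − 22.6 = 90.4→90, 110 − 22 = 88→88, 150 − 30 = 120→120) → #5A5878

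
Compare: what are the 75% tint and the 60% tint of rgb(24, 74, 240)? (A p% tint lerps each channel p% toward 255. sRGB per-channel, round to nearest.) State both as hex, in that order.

75% tint:
  R: 24 + 0.75×(255−24) = 24 + 173.25 = 197.25 → 197
  G: 74 + 135.75 = 209.75 → 210
  B: 240 + 0.75×(255−240) = 240 + 11.25 = 251.25 → 251
  → #C5D2FB
60% tint:
  R: 24 + 138.6 = 162.6 → 163
  G: 74 + 0.6×(255−74) = 74 + 108.6 = 182.6 → 183
  B: 240 + 9 = 249 → 249
  → #A3B7F9

#C5D2FB, #A3B7F9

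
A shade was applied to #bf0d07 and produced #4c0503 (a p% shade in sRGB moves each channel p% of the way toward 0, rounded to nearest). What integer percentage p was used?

60%

#bf0d07 is rgb(191, 13, 7); #4c0503 is rgb(76, 5, 3).
On the R channel (widest range): 76 ≈ 191 + (p/100)(0 − 191), so p ≈ 100×(76 − 191)/(0 − 191) = -11500/-191 = 60.21.
p = 60 reproduces all three channels after rounding.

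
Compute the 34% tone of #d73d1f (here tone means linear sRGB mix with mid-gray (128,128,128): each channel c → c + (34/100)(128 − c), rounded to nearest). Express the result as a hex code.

#b95440

#d73d1f is rgb(215, 61, 31).
Lerp each channel 34% toward 128:
  R: 215 − 29.58 = 185.42 → 185
  G: 61 + 22.78 = 83.78 → 84
  B: 31 + 32.98 = 63.98 → 64
rgb(185, 84, 64) = #b95440.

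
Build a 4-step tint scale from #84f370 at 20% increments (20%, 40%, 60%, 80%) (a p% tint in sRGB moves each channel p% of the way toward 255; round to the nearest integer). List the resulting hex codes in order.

#84f370 is rgb(132, 243, 112).
20%: (132 + 24.6 = 156.6→157, 243 + 2.4 = 245.4→245, 112 + 28.6 = 140.6→141) → #9df58d
40%: (132 + 49.2 = 181.2→181, 243 + 4.8 = 247.8→248, 112 + 57.2 = 169.2→169) → #b5f8a9
60%: (132 + 73.8 = 205.8→206, 243 + 7.2 = 250.2→250, 112 + 85.8 = 197.8→198) → #cefac6
80%: (132 + 98.4 = 230.4→230, 243 + 9.6 = 252.6→253, 112 + 114.4 = 226.4→226) → #e6fde2

#9df58d, #b5f8a9, #cefac6, #e6fde2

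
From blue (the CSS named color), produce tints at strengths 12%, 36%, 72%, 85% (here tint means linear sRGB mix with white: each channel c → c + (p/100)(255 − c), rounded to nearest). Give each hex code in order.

CSS blue is rgb(0, 0, 255).
12%: (0 + 30.6 = 30.6→31, 0 + 30.6 = 30.6→31, 255→255) → #1f1fff
36%: (0 + 91.8 = 91.8→92, 0 + 91.8 = 91.8→92, 255→255) → #5c5cff
72%: (0 + 183.6 = 183.6→184, 0 + 183.6 = 183.6→184, 255→255) → #b8b8ff
85%: (0 + 216.75 = 216.75→217, 0 + 216.75 = 216.75→217, 255→255) → #d9d9ff

#1f1fff, #5c5cff, #b8b8ff, #d9d9ff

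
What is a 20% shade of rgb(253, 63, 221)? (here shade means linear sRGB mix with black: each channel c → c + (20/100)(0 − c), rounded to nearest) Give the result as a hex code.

#ca32b1

Per channel, c → c + 0.2(0 − c):
  R: 253 + 0.2×(0−253) = 253 − 50.6 = 202.4 → 202
  G: 63 + 0.2×(0−63) = 63 − 12.6 = 50.4 → 50
  B: 221 + 0.2×(0−221) = 221 − 44.2 = 176.8 → 177
rgb(202, 50, 177) = #ca32b1.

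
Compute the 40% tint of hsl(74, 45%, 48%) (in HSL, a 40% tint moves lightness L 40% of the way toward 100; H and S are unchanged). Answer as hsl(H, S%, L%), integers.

hsl(74, 45%, 69%)

L moves 40% from 48 toward 100: 48 + 20.8 = 68.8 → 69.
H and S are unchanged.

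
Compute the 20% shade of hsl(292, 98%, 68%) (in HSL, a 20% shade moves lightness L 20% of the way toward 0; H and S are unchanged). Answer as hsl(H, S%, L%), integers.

L moves 20% from 68 toward 0: 68 − 13.6 = 54.4 → 54.
H and S are unchanged.

hsl(292, 98%, 54%)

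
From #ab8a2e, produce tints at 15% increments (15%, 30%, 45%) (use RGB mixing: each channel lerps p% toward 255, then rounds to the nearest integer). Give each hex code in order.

#ab8a2e is rgb(171, 138, 46).
15%: (171 + 12.6 = 183.6→184, 138 + 17.55 = 155.55→156, 46 + 31.35 = 77.35→77) → #b89c4d
30%: (171 + 25.2 = 196.2→196, 138 + 35.1 = 173.1→173, 46 + 62.7 = 108.7→109) → #c4ad6d
45%: (171 + 37.8 = 208.8→209, 138 + 52.65 = 190.65→191, 46 + 94.05 = 140.05→140) → #d1bf8c

#b89c4d, #c4ad6d, #d1bf8c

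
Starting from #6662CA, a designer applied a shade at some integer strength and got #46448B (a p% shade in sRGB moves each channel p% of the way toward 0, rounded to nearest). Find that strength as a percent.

#6662CA is rgb(102, 98, 202); #46448B is rgb(70, 68, 139).
On the B channel (widest range): 139 ≈ 202 + (p/100)(0 − 202), so p ≈ 100×(139 − 202)/(0 − 202) = -6300/-202 = 31.19.
p = 31 reproduces all three channels after rounding.

31%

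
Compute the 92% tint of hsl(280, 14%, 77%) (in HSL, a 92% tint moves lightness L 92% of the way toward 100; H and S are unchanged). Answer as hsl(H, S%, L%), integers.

hsl(280, 14%, 98%)

L moves 92% from 77 toward 100: 77 + 21.16 = 98.16 → 98.
H and S are unchanged.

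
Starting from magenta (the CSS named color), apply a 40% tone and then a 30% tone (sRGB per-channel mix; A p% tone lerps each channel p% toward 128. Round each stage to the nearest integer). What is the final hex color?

#B54AB5

CSS magenta is rgb(255, 0, 255).
Lerp each channel 40% toward 128:
  R: 255 − 50.8 = 204.2 → 204
  G: 0 + 0.4×(128−0) = 0 + 51.2 = 51.2 → 51
  B: 255 − 50.8 = 204.2 → 204
After the tone: rgb(204, 51, 204) = #CC33CC.
Per channel, c → c + 0.3(128 − c):
  R: 204 − 22.8 = 181.2 → 181
  G: 51 + 0.3×(128−51) = 51 + 23.1 = 74.1 → 74
  B: 204 + 0.3×(128−204) = 204 − 22.8 = 181.2 → 181
rgb(181, 74, 181) = #B54AB5.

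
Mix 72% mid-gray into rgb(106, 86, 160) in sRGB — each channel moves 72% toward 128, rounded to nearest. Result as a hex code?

#7a7489

Per channel, c → c + 0.72(128 − c):
  R: 106 + 0.72×(128−106) = 106 + 15.84 = 121.84 → 122
  G: 86 + 30.24 = 116.24 → 116
  B: 160 + 0.72×(128−160) = 160 − 23.04 = 136.96 → 137
rgb(122, 116, 137) = #7a7489.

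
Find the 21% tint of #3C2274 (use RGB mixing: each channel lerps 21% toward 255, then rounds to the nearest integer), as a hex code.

#655091

#3C2274 is rgb(60, 34, 116).
A 21% tint moves each channel 21% toward 255:
  R: 60 + 40.95 = 100.95 → 101
  G: 34 + 46.41 = 80.41 → 80
  B: 116 + 0.21×(255−116) = 116 + 29.19 = 145.19 → 145
rgb(101, 80, 145) = #655091.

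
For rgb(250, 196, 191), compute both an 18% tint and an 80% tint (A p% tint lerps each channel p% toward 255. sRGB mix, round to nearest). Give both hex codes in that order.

18% tint:
  R: 250 + 0.18×(255−250) = 250 + 0.9 = 250.9 → 251
  G: 196 + 0.18×(255−196) = 196 + 10.62 = 206.62 → 207
  B: 191 + 0.18×(255−191) = 191 + 11.52 = 202.52 → 203
  → #FBCFCB
80% tint:
  R: 250 + 0.8×(255−250) = 250 + 4 = 254 → 254
  G: 196 + 0.8×(255−196) = 196 + 47.2 = 243.2 → 243
  B: 191 + 51.2 = 242.2 → 242
  → #FEF3F2

#FBCFCB, #FEF3F2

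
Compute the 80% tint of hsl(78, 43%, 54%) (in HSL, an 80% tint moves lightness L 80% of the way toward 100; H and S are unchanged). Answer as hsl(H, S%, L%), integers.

L moves 80% from 54 toward 100: 54 + 36.8 = 90.8 → 91.
H and S are unchanged.

hsl(78, 43%, 91%)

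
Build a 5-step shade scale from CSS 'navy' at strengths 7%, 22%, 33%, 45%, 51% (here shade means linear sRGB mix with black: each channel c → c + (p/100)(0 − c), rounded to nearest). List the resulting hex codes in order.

CSS navy is rgb(0, 0, 128).
7%: (0→0, 0→0, 128 − 8.96 = 119.04→119) → #000077
22%: (0→0, 0→0, 128 − 28.16 = 99.84→100) → #000064
33%: (0→0, 0→0, 128 − 42.24 = 85.76→86) → #000056
45%: (0→0, 0→0, 128 − 57.6 = 70.4→70) → #000046
51%: (0→0, 0→0, 128 − 65.28 = 62.72→63) → #00003F

#000077, #000064, #000056, #000046, #00003F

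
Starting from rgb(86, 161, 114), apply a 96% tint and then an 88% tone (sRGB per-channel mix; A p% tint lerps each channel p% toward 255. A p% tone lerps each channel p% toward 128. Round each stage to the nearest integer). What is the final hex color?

#8e8f8f

Per channel, c → c + 0.96(255 − c):
  R: 86 + 0.96×(255−86) = 86 + 162.24 = 248.24 → 248
  G: 161 + 0.96×(255−161) = 161 + 90.24 = 251.24 → 251
  B: 114 + 135.36 = 249.36 → 249
After the tint: rgb(248, 251, 249) = #f8fbf9.
Per channel, c → c + 0.88(128 − c):
  R: 248 + 0.88×(128−248) = 248 − 105.6 = 142.4 → 142
  G: 251 + 0.88×(128−251) = 251 − 108.24 = 142.76 → 143
  B: 249 − 106.48 = 142.52 → 143
rgb(142, 143, 143) = #8e8f8f.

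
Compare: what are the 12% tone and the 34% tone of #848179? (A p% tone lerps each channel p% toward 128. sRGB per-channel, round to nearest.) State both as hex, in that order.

#848179 is rgb(132, 129, 121).
12% tone:
  R: 132 + 0.12×(128−132) = 132 − 0.48 = 131.52 → 132
  G: 129 + 0.12×(128−129) = 129 − 0.12 = 128.88 → 129
  B: 121 + 0.12×(128−121) = 121 + 0.84 = 121.84 → 122
  → #84817a
34% tone:
  R: 132 − 1.36 = 130.64 → 131
  G: 129 − 0.34 = 128.66 → 129
  B: 121 + 0.34×(128−121) = 121 + 2.38 = 123.38 → 123
  → #83817b

#84817a, #83817b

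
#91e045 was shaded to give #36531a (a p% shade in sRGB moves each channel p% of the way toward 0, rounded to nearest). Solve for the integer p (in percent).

63%

#91e045 is rgb(145, 224, 69); #36531a is rgb(54, 83, 26).
On the G channel (widest range): 83 ≈ 224 + (p/100)(0 − 224), so p ≈ 100×(83 − 224)/(0 − 224) = -14100/-224 = 62.95.
p = 63 reproduces all three channels after rounding.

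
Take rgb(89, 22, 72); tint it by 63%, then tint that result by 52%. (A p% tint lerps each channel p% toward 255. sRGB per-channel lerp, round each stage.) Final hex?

#E2D6DE

Lerp each channel 63% toward 255:
  R: 89 + 0.63×(255−89) = 89 + 104.58 = 193.58 → 194
  G: 22 + 146.79 = 168.79 → 169
  B: 72 + 0.63×(255−72) = 72 + 115.29 = 187.29 → 187
After the tint: rgb(194, 169, 187) = #C2A9BB.
A 52% tint moves each channel 52% toward 255:
  R: 194 + 0.52×(255−194) = 194 + 31.72 = 225.72 → 226
  G: 169 + 0.52×(255−169) = 169 + 44.72 = 213.72 → 214
  B: 187 + 0.52×(255−187) = 187 + 35.36 = 222.36 → 222
rgb(226, 214, 222) = #E2D6DE.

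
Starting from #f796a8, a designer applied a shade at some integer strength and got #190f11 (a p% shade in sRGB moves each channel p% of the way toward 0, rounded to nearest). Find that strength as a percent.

#f796a8 is rgb(247, 150, 168); #190f11 is rgb(25, 15, 17).
On the R channel (widest range): 25 ≈ 247 + (p/100)(0 − 247), so p ≈ 100×(25 − 247)/(0 − 247) = -22200/-247 = 89.88.
p = 90 reproduces all three channels after rounding.

90%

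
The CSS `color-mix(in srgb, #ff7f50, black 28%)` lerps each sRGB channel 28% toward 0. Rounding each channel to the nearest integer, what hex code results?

#ff7f50 is rgb(255, 127, 80).
A 28% shade moves each channel 28% toward 0:
  R: 255 − 71.4 = 183.6 → 184
  G: 127 − 35.56 = 91.44 → 91
  B: 80 + 0.28×(0−80) = 80 − 22.4 = 57.6 → 58
rgb(184, 91, 58) = #b85b3a.

#b85b3a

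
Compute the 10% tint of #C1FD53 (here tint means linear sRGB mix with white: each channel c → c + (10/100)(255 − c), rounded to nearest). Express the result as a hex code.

#C7FD64

#C1FD53 is rgb(193, 253, 83).
Per channel, c → c + 0.1(255 − c):
  R: 193 + 0.1×(255−193) = 193 + 6.2 = 199.2 → 199
  G: 253 + 0.2 = 253.2 → 253
  B: 83 + 0.1×(255−83) = 83 + 17.2 = 100.2 → 100
rgb(199, 253, 100) = #C7FD64.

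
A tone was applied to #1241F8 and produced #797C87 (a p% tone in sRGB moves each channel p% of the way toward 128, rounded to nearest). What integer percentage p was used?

94%

#1241F8 is rgb(18, 65, 248); #797C87 is rgb(121, 124, 135).
On the B channel (widest range): 135 ≈ 248 + (p/100)(128 − 248), so p ≈ 100×(135 − 248)/(128 − 248) = -11300/-120 = 94.17.
p = 94 reproduces all three channels after rounding.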